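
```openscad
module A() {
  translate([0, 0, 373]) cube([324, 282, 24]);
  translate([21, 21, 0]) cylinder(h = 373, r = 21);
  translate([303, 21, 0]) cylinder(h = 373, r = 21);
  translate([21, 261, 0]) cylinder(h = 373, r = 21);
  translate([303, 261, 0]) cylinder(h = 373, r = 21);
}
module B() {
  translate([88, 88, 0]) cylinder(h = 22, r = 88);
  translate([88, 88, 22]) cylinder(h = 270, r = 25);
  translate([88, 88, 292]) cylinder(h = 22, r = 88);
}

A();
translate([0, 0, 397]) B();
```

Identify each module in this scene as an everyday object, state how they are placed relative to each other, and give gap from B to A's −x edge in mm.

A is a stool. B is a spool. The spool is on top of the stool. The gap from the spool to the stool's −x edge is 0 mm.

The spool's min-x is at 0; the stool's min-x is 0; gap = 0 mm.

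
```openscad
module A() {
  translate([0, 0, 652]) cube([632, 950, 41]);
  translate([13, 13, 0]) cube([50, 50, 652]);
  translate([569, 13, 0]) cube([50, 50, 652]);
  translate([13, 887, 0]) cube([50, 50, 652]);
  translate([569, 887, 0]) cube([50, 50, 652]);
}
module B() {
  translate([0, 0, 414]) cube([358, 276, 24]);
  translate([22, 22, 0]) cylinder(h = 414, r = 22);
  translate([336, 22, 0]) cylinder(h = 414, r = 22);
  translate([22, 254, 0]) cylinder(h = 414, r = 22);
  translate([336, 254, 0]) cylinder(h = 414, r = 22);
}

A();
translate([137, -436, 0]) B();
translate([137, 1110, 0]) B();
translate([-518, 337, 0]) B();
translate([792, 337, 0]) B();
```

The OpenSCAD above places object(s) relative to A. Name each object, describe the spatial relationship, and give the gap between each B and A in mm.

Each stool's nearest face is 160 mm from the table's bounding box.

A is a table. B is a stool. Four stools sit around the table at the −y, +y, −x, +x sides. The gap between each stool and the table is 160 mm.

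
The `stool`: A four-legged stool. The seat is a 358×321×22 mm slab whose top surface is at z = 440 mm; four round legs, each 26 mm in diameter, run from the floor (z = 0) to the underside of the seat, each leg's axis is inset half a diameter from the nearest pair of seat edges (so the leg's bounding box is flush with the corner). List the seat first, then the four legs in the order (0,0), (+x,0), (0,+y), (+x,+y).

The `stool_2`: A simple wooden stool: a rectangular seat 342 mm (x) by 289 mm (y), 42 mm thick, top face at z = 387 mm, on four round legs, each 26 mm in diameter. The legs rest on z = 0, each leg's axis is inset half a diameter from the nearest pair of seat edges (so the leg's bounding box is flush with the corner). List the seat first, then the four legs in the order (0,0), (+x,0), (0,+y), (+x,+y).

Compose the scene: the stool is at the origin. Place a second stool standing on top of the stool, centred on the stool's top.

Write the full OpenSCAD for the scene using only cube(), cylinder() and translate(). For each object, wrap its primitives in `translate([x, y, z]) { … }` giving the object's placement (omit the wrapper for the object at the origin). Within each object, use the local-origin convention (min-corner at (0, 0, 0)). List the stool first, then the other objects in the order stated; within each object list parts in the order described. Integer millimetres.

translate([0, 0, 418]) cube([358, 321, 22]);
translate([13, 13, 0]) cylinder(h = 418, r = 13);
translate([345, 13, 0]) cylinder(h = 418, r = 13);
translate([13, 308, 0]) cylinder(h = 418, r = 13);
translate([345, 308, 0]) cylinder(h = 418, r = 13);
translate([8, 16, 440]) {
  translate([0, 0, 345]) cube([342, 289, 42]);
  translate([13, 13, 0]) cylinder(h = 345, r = 13);
  translate([329, 13, 0]) cylinder(h = 345, r = 13);
  translate([13, 276, 0]) cylinder(h = 345, r = 13);
  translate([329, 276, 0]) cylinder(h = 345, r = 13);
}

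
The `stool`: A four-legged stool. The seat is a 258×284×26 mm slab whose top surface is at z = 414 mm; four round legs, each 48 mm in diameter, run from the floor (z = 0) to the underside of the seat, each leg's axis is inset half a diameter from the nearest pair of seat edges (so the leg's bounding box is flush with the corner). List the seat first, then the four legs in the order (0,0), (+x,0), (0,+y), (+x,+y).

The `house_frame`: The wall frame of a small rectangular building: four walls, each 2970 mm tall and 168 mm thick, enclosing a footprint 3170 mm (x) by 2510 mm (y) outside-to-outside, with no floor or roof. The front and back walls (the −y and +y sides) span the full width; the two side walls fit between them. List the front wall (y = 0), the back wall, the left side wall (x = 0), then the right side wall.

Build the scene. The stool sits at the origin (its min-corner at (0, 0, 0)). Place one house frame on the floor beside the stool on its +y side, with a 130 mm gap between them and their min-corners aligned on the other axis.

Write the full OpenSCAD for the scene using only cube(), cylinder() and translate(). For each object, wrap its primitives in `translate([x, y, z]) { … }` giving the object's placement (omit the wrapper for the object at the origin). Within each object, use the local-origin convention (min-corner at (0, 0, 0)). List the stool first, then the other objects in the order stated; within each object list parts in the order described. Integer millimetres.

translate([0, 0, 388]) cube([258, 284, 26]);
translate([24, 24, 0]) cylinder(h = 388, r = 24);
translate([234, 24, 0]) cylinder(h = 388, r = 24);
translate([24, 260, 0]) cylinder(h = 388, r = 24);
translate([234, 260, 0]) cylinder(h = 388, r = 24);
translate([0, 414, 0]) {
  cube([3170, 168, 2970]);
  translate([0, 2342, 0]) cube([3170, 168, 2970]);
  translate([0, 168, 0]) cube([168, 2174, 2970]);
  translate([3002, 168, 0]) cube([168, 2174, 2970]);
}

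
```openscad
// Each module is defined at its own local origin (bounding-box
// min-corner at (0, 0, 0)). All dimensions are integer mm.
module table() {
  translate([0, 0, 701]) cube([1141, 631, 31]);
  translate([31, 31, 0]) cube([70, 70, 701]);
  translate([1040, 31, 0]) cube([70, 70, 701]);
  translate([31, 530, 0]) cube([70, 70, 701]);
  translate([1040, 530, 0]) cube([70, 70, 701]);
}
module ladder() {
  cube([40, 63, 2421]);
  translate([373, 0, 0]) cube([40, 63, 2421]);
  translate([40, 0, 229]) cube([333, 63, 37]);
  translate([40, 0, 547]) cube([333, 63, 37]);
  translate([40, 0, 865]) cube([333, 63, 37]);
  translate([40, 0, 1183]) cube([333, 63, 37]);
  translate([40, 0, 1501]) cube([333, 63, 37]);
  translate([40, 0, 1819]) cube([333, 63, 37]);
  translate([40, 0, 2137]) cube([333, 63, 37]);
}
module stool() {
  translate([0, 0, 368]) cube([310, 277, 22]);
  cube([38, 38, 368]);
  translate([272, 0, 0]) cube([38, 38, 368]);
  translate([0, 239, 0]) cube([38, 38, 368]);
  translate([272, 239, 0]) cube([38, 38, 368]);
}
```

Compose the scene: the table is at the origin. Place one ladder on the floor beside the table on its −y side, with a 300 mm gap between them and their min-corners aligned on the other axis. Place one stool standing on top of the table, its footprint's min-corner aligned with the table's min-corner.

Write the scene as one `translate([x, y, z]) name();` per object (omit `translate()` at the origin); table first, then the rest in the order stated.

table();
translate([0, -363, 0]) ladder();
translate([0, 0, 732]) stool();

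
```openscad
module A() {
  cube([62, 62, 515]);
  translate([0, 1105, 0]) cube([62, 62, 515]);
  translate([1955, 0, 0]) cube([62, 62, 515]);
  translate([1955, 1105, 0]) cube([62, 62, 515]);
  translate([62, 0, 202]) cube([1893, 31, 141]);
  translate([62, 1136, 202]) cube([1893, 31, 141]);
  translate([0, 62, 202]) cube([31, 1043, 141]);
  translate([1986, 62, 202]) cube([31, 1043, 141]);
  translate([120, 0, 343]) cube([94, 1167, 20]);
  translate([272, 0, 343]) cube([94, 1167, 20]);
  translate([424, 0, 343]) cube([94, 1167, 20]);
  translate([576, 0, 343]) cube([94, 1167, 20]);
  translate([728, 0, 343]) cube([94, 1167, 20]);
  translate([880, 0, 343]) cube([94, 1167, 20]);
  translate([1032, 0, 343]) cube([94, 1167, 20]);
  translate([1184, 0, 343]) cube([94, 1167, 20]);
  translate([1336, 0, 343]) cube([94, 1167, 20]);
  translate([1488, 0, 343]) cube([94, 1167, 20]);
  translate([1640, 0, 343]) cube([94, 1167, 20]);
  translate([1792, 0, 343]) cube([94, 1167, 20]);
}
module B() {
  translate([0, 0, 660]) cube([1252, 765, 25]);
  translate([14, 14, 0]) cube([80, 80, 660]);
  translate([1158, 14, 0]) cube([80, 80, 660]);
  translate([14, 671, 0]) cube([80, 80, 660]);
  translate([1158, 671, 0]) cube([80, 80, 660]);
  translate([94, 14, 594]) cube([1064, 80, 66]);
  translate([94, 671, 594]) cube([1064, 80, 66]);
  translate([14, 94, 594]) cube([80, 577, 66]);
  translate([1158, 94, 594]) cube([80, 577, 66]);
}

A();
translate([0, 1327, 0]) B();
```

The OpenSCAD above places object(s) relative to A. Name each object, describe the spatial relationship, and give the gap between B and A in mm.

The table's nearest face is 160 mm from the bed frame's +y face.

A is a bed frame. B is a table. The table is on the floor beside the bed frame on its +y side. The gap between the table and the bed frame is 160 mm.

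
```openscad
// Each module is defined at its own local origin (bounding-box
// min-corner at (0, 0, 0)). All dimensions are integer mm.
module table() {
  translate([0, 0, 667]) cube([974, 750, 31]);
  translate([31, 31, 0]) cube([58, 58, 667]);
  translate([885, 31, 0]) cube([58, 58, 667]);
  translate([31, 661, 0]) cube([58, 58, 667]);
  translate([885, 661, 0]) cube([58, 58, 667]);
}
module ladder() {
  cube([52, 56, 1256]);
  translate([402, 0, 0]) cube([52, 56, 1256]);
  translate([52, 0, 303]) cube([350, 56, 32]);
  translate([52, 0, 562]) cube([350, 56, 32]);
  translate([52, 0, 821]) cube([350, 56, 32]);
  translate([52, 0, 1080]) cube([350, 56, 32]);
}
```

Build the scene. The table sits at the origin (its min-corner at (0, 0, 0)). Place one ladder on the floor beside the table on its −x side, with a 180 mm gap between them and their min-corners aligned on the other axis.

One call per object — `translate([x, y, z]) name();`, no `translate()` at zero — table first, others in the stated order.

table();
translate([-634, 0, 0]) ladder();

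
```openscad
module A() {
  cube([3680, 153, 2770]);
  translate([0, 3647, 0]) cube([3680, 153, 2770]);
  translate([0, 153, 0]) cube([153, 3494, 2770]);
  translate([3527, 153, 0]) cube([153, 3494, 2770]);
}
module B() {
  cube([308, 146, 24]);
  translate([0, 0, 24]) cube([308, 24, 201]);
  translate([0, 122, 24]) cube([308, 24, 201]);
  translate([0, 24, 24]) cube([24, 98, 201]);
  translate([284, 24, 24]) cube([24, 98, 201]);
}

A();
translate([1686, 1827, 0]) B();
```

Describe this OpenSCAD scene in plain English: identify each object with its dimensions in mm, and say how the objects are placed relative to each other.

A is the wall frame of a small rectangular building: four walls, each 2770 mm tall and 153 mm thick, enclosing a footprint 3680 mm (x) by 3800 mm (y) outside-to-outside, with no floor or roof. The front and back walls (the −y and +y sides) span the full width; the two side walls fit between them.

B is an open-topped rectangular box: outside dimensions 308×146×225 mm, with a uniform wall and base thickness of 24 mm. The base is a full 308×146 slab on the floor; four walls sit on top of the base. The front and back walls (the −y and +y sides) span the full width; the two side walls fit between them.

The open box sits inside the house frame, centred.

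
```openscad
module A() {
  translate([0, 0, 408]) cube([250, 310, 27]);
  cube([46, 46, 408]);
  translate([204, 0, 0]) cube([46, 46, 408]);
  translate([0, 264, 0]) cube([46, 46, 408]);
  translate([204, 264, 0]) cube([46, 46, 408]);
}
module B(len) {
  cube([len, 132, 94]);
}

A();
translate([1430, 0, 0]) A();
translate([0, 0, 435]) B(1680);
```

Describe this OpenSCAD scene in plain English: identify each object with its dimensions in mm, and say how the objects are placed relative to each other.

A is a four-legged stool. The seat is 250×310 mm, 27 mm thick, top at z = 435 mm. It stands on four square legs, each 46×46 mm in cross-section, from z = 0 to the seat underside, each flush with a corner of the seat.

B is a rectangular beam 1680 mm long (x), 132 mm deep (y), 94 mm thick (z).

The beam spans the tops of two stools placed 1180 mm apart, resting at z = 435 mm.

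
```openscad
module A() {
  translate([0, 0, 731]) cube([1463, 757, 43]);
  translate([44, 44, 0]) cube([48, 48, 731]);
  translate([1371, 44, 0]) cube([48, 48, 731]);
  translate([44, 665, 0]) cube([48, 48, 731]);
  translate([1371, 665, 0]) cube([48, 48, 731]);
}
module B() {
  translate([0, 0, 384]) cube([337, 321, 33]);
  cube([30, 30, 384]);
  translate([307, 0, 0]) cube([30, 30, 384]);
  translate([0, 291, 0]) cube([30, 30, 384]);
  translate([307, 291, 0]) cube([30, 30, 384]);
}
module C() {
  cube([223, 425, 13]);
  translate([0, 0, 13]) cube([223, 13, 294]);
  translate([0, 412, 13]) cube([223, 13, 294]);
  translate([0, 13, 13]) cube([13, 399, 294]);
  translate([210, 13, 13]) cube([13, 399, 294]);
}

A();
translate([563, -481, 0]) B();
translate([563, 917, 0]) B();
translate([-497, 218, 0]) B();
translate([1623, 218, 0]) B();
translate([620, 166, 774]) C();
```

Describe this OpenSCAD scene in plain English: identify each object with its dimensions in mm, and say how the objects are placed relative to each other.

A is a rectangular dining table. The top is 1463×757×43 mm with its upper surface at z = 774 mm. It stands on four 48×48 mm square legs, each inset 44 mm from the nearest pair of top edges, running from the floor to the underside of the top.

B is a four-legged stool. The seat is a 337×321×33 mm slab whose top surface is at z = 417 mm; four square legs, each 30×30 mm in cross-section, run from the floor (z = 0) to the underside of the seat, each flush with a corner of the seat.

C is an open-topped rectangular box: outside dimensions 223×425×307 mm, with a uniform wall and base thickness of 13 mm. The base is a full 223×425 slab on the floor; four walls sit on top of the base. The front and back walls (the −y and +y sides) span the full width; the two side walls fit between them.

Four stools sit around the table at the −y, +y, −x, +x sides. The open box is on top of the table, centred.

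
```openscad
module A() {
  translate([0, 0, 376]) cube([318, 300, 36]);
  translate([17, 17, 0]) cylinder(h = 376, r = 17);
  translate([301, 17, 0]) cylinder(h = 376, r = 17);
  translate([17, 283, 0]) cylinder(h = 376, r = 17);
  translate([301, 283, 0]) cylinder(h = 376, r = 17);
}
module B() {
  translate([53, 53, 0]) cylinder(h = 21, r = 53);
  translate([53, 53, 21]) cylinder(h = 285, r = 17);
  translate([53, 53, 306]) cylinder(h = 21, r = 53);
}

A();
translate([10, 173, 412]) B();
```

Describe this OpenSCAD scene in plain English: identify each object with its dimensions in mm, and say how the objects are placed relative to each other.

A is a four-legged stool. The seat is a 318×300×36 mm slab whose top surface is at z = 412 mm; four round legs, each 34 mm in diameter, run from the floor (z = 0) to the underside of the seat, each leg's axis is inset half a diameter from the nearest pair of seat edges (so the leg's bounding box is flush with the corner).

B is a spool: two coaxial disc flanges of radius 53 mm and thickness 21 mm, joined by a core cylinder of radius 17 mm and height 285 mm. The lower flange rests on z = 0 and the three cylinders share a vertical axis.

The spool is on top of the stool.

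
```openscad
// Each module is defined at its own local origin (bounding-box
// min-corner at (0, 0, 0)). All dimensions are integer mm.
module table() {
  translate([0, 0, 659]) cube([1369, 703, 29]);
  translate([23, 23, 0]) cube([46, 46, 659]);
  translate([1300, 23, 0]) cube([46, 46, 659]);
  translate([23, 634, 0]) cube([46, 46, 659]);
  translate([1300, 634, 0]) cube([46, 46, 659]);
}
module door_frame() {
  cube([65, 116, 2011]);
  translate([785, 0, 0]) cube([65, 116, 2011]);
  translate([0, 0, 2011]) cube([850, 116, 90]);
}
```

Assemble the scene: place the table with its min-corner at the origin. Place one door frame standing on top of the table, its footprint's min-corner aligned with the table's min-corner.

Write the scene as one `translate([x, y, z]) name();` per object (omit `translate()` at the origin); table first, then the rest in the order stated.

table();
translate([0, 0, 688]) door_frame();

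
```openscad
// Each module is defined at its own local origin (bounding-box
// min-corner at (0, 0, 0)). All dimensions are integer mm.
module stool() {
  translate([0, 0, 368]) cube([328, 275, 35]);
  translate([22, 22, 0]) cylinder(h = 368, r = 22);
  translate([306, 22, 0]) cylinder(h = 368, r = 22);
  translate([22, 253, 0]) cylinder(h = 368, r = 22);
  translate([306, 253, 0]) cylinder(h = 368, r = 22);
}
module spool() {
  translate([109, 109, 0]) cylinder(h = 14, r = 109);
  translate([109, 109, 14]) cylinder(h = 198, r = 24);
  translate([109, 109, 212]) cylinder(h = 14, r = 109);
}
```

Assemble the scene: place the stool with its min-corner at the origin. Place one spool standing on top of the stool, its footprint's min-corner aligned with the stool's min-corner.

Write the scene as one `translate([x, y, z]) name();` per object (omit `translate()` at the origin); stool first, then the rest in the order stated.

stool();
translate([0, 0, 403]) spool();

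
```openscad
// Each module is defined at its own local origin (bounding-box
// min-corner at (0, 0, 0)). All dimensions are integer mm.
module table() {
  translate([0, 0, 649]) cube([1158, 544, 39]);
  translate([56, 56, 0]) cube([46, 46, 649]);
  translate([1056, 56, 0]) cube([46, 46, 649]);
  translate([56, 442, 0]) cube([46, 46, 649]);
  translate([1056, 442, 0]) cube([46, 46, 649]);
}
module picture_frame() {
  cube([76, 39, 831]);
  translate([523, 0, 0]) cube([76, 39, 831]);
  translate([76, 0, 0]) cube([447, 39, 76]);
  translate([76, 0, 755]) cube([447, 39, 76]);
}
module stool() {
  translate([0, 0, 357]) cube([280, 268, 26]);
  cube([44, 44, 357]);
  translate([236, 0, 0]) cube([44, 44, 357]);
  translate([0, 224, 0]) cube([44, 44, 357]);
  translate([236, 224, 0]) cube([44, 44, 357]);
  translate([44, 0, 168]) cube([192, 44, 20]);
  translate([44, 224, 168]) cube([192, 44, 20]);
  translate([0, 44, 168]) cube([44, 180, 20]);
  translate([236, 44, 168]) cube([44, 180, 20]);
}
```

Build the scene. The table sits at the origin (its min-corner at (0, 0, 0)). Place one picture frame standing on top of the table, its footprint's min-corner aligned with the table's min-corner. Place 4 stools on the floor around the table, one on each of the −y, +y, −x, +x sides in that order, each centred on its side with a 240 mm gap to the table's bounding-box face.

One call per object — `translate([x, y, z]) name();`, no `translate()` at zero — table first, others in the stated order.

table();
translate([0, 0, 688]) picture_frame();
translate([439, -508, 0]) stool();
translate([439, 784, 0]) stool();
translate([-520, 138, 0]) stool();
translate([1398, 138, 0]) stool();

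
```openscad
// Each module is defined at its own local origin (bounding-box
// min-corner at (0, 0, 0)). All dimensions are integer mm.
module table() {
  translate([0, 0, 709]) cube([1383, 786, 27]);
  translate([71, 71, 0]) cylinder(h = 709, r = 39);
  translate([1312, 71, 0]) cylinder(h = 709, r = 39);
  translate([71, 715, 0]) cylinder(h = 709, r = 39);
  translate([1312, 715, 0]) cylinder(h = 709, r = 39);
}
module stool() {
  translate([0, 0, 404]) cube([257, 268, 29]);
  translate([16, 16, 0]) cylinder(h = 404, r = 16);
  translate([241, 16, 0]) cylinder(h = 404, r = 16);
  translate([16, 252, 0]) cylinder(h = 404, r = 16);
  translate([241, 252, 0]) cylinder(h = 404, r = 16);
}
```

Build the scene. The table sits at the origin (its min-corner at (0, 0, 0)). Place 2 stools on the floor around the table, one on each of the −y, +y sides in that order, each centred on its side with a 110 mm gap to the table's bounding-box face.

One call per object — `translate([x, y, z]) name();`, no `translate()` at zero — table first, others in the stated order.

table();
translate([563, -378, 0]) stool();
translate([563, 896, 0]) stool();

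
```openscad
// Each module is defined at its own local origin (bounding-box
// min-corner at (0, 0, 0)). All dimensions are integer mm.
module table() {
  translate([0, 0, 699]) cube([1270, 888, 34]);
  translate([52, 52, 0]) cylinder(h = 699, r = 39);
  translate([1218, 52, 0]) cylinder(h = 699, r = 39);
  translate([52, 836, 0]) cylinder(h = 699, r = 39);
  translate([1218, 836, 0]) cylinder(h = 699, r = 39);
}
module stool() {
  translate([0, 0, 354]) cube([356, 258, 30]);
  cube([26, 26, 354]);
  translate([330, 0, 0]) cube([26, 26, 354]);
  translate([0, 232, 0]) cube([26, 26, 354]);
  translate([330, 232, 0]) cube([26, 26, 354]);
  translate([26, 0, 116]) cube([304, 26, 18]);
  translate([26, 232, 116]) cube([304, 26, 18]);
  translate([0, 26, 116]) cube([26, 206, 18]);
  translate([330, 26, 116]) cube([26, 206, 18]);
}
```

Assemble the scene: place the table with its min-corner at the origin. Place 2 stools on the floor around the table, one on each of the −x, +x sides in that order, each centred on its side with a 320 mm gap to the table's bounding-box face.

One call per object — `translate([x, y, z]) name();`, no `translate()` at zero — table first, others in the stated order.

table();
translate([-676, 315, 0]) stool();
translate([1590, 315, 0]) stool();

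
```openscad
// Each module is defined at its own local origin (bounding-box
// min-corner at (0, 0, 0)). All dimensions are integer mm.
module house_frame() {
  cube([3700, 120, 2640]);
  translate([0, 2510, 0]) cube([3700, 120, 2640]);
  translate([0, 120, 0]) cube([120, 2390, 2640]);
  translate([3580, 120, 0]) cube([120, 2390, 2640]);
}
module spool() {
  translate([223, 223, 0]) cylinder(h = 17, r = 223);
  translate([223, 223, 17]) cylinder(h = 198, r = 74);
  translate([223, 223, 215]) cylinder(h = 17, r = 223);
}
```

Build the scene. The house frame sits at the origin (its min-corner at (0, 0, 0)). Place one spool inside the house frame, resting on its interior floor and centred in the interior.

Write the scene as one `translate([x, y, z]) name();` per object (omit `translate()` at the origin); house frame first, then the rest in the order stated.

house_frame();
translate([1627, 1092, 0]) spool();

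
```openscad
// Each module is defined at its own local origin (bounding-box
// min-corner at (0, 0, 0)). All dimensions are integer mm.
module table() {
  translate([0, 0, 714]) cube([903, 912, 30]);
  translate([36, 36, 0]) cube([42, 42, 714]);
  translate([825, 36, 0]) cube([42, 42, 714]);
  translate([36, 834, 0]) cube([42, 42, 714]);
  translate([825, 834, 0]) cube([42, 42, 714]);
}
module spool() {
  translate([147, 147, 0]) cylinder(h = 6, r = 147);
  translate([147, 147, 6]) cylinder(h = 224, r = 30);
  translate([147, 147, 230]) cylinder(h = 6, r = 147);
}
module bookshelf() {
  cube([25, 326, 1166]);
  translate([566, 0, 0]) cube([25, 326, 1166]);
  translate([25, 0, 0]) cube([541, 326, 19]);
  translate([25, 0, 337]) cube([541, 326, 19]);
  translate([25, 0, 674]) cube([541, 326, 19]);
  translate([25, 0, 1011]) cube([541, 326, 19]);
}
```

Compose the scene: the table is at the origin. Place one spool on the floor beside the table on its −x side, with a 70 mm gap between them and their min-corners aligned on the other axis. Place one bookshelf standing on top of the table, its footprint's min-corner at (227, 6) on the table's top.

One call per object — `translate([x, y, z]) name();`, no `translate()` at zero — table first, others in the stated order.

table();
translate([-364, 0, 0]) spool();
translate([227, 6, 744]) bookshelf();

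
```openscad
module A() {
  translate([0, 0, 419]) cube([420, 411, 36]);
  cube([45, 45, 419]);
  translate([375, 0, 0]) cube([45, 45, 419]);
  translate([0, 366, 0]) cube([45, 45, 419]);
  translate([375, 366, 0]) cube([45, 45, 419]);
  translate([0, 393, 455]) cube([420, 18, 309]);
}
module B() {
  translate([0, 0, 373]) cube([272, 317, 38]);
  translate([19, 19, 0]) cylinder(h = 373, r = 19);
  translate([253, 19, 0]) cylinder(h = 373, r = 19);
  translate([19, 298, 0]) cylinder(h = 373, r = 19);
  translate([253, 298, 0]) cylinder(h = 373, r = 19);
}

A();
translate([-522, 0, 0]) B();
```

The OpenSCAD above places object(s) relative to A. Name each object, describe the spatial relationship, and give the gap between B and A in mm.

A is a chair. B is a stool. The stool is on the floor beside the chair on its −x side. The gap between the stool and the chair is 250 mm.

The stool's nearest face is 250 mm from the chair's −x face.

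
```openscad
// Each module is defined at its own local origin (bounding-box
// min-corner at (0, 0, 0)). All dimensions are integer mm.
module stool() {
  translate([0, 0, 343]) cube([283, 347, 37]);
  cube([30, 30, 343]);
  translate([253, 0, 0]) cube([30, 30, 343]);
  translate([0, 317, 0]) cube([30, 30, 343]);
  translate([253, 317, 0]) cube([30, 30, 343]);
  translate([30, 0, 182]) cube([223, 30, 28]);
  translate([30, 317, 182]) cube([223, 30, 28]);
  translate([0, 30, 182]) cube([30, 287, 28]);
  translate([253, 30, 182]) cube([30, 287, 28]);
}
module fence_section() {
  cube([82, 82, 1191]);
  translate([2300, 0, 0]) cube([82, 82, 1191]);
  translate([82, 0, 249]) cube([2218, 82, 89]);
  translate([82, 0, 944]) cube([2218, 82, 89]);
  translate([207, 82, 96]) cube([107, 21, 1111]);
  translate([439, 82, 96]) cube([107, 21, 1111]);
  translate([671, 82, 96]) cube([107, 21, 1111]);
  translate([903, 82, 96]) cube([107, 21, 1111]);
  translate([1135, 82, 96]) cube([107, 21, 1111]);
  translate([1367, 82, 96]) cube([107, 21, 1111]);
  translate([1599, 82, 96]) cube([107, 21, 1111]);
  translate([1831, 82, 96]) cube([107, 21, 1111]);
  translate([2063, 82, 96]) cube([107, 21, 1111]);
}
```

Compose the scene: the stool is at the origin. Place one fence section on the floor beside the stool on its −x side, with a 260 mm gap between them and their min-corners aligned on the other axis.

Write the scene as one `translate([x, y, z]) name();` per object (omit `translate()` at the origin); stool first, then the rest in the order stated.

stool();
translate([-2642, 0, 0]) fence_section();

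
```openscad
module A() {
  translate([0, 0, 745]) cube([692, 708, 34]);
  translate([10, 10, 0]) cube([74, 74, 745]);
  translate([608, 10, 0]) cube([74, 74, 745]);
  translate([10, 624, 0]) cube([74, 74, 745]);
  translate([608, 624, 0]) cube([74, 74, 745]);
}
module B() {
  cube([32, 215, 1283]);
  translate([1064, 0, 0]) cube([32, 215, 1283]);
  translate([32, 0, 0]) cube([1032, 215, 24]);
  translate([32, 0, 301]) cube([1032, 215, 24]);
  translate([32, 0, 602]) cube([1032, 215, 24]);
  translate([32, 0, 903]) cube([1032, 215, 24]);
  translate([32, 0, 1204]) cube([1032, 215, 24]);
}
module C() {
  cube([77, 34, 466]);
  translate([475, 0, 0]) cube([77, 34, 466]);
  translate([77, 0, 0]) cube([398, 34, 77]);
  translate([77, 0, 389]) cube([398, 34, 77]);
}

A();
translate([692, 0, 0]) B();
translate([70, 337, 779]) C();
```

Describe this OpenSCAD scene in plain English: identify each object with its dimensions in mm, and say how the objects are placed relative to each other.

A is a table with a 692×708 mm rectangular top, 34 mm thick, top surface at z = 779 mm, supported by four 74×74 mm square legs, each inset 10 mm from the nearest pair of top edges, running from the floor.

B is a bookshelf 1096 mm wide overall, 215 mm deep and 1283 mm tall. The two sides are 32 mm thick vertical panels. 5 horizontal shelves of 24 mm thickness span between the inner faces of the sides; the lowest shelf sits on the floor and shelves are stacked with a clear vertical gap of 277 mm between each pair.

C is a picture frame with a 398×312 mm rectangular opening (x by z) and a uniform 77 mm border on every side. Frame depth is 34 mm along y. It is built from two vertical stiles running the full outside height and two horizontal rails spanning the gap between the stiles.

The bookshelf is against the table's +x side, with their −y faces flush. The picture frame is on top of the table, centred.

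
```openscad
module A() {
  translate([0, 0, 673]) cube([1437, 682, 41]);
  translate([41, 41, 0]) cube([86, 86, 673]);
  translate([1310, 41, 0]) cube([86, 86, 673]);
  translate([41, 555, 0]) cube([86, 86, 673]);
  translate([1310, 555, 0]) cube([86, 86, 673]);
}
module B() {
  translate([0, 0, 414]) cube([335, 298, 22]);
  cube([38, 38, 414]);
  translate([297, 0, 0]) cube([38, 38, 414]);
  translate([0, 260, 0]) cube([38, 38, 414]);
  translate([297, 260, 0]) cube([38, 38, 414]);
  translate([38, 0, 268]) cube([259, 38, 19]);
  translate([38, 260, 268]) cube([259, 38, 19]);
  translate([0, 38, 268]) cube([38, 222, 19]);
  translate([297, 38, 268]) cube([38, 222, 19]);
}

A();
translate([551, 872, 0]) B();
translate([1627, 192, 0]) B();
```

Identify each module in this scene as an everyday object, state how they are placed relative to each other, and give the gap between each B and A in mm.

A is a table. B is a stool. Two stools sit around the table at the +y, +x sides. The gap between each stool and the table is 190 mm.

Each stool's nearest face is 190 mm from the table's bounding box.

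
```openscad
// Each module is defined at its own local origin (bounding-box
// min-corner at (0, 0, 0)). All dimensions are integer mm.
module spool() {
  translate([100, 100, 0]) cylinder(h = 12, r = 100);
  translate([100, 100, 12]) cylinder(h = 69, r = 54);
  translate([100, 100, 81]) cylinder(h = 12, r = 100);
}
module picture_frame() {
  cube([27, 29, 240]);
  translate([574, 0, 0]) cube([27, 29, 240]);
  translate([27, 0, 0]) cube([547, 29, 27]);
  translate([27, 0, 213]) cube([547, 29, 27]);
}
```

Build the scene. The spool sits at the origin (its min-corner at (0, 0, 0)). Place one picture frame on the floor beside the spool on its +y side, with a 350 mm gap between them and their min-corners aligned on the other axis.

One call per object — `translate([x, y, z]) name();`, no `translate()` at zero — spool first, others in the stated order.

spool();
translate([0, 550, 0]) picture_frame();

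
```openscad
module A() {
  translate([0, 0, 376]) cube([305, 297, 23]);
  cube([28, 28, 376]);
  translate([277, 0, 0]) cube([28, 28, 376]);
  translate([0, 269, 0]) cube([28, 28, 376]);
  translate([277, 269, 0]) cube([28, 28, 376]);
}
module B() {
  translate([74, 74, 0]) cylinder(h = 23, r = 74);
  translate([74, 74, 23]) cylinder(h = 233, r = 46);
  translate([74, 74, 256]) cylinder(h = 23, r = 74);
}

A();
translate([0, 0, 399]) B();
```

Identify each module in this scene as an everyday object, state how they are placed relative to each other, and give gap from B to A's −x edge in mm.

A is a stool. B is a spool. The spool is on top of the stool. The gap from the spool to the stool's −x edge is 0 mm.

The spool's min-x is at 0; the stool's min-x is 0; gap = 0 mm.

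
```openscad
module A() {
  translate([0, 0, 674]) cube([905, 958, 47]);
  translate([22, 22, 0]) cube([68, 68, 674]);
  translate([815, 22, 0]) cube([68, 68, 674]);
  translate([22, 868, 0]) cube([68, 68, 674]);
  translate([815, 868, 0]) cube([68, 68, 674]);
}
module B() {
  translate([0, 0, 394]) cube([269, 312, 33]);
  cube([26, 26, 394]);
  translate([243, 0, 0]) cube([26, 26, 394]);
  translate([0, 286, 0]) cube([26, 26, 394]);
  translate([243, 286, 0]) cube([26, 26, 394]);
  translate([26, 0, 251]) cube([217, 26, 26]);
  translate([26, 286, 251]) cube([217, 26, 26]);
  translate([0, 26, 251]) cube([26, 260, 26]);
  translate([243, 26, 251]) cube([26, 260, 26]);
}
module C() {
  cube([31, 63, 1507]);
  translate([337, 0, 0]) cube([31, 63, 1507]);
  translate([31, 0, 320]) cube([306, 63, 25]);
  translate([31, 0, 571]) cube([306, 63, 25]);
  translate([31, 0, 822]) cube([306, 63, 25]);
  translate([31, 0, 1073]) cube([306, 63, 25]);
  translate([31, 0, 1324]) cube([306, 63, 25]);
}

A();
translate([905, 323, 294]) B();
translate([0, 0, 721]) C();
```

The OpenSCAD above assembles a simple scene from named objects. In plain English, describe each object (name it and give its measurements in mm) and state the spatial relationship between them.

A is a table with a 905×958 mm rectangular top, 47 mm thick, top surface at z = 721 mm, supported by four 68×68 mm square legs, each inset 22 mm from the nearest pair of top edges, running from the floor.

B is a simple wooden stool: a rectangular seat 269 mm (x) by 312 mm (y), 33 mm thick, top face at z = 427 mm, on four square legs, each 26×26 mm in cross-section. The legs rest on z = 0, each flush with a corner of the seat. Four stretchers, 26 mm wide and 26 mm tall, connect adjacent legs with their undersides at z = 251 mm, each running between the inner faces of the legs it joins and aligned with the legs' outer faces on the other axis.

C is a straight ladder. Two 31×63 mm vertical rails, 1507 mm tall, stand 368 mm apart (outside-to-outside) with their front faces coplanar on the −y side. 5 rungs, each 63 mm deep and 25 mm tall, span between the inner faces of the rails, front faces flush with the rails. The lowest rung's underside is at z = 320 mm and rungs are spaced 251 mm apart (underside to underside).

The stool is beside the table with their tops flush at z = 721. The ladder is on top of the table.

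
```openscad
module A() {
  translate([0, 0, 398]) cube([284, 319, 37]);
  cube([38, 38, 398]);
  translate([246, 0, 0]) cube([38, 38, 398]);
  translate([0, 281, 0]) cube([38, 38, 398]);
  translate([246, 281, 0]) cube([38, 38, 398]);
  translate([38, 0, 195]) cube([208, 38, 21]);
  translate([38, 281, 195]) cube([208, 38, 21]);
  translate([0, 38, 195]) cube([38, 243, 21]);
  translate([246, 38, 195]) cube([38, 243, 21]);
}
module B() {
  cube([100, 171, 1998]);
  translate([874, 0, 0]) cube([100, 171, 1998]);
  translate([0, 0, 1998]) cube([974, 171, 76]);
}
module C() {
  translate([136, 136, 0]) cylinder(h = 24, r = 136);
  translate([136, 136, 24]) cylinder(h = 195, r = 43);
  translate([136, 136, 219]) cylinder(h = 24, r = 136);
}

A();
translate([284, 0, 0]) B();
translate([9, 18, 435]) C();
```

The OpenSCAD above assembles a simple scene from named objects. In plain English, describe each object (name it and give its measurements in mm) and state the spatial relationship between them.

A is a simple wooden stool: a rectangular seat 284 mm (x) by 319 mm (y), 37 mm thick, top face at z = 435 mm, on four square legs, each 38×38 mm in cross-section. The legs rest on z = 0, each flush with a corner of the seat. Four stretchers, 38 mm wide and 21 mm tall, connect adjacent legs with their undersides at z = 195 mm, each running between the inner faces of the legs it joins and aligned with the legs' outer faces on the other axis.

B is a rectangular door frame: two vertical jambs of 100×171 mm section, 1998 mm tall, with a clear opening 774 mm wide between their inner faces. A header 76 mm tall and 171 mm deep lies on top of the jambs and spans the full outside width.

C is a spool: two coaxial disc flanges of radius 136 mm and thickness 24 mm, joined by a core cylinder of radius 43 mm and height 195 mm. The lower flange rests on z = 0 and the three cylinders share a vertical axis.

The door frame is against the stool's +x side, with their −y faces flush. The spool is on top of the stool.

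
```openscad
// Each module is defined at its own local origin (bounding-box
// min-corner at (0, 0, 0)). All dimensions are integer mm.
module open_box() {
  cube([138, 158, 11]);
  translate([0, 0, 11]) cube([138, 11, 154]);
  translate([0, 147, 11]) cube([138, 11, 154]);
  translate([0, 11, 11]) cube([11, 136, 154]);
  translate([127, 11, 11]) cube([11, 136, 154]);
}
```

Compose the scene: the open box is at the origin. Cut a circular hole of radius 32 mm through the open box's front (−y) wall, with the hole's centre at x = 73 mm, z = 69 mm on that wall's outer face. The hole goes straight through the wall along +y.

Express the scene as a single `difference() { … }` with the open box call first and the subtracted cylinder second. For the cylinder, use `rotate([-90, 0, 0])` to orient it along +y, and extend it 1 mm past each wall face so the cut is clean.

difference() {
  open_box();
  translate([73, -1, 69]) rotate([-90, 0, 0]) cylinder(h = 13, r = 32);
}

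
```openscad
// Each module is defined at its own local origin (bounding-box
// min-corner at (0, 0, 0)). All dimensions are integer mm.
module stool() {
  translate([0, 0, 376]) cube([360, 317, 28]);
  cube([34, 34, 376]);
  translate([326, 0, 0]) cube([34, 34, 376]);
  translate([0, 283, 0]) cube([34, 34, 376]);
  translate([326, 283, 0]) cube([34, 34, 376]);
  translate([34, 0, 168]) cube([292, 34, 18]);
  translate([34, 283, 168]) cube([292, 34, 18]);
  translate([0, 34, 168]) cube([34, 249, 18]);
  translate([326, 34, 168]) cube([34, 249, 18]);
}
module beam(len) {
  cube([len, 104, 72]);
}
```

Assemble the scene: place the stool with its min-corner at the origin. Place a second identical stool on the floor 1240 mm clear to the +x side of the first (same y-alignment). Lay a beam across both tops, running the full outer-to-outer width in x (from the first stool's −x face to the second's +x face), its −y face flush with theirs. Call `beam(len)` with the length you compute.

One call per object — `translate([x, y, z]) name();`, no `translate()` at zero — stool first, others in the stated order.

stool();
translate([1600, 0, 0]) stool();
translate([0, 0, 404]) beam(1960);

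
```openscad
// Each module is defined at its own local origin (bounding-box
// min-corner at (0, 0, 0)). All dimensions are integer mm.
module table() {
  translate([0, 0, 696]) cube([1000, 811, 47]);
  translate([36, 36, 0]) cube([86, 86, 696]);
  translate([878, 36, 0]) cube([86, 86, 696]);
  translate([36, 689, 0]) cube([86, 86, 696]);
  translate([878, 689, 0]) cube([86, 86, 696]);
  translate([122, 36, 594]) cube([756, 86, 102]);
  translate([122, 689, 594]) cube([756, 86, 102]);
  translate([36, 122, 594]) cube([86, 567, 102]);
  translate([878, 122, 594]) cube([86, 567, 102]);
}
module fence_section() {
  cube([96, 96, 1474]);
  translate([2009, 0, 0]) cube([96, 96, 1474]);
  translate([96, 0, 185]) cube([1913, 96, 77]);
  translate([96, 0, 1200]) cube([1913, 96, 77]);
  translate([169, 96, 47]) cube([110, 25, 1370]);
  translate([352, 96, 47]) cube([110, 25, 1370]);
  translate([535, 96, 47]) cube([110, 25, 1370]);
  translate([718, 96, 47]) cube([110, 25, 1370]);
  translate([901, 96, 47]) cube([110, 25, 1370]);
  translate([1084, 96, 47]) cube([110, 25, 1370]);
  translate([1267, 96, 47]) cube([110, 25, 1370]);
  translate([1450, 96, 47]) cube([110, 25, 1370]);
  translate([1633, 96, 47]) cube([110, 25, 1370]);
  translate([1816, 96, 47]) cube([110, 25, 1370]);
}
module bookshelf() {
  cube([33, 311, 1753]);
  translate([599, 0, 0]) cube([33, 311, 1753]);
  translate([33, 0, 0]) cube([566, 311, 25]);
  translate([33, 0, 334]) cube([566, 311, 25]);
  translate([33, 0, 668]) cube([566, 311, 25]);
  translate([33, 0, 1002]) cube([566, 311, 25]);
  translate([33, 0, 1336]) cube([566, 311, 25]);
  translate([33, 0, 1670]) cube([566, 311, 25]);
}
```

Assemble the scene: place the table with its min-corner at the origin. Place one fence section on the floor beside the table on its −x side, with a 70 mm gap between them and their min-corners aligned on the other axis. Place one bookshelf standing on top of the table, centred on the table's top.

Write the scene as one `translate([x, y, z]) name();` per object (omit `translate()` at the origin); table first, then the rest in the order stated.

table();
translate([-2175, 0, 0]) fence_section();
translate([184, 250, 743]) bookshelf();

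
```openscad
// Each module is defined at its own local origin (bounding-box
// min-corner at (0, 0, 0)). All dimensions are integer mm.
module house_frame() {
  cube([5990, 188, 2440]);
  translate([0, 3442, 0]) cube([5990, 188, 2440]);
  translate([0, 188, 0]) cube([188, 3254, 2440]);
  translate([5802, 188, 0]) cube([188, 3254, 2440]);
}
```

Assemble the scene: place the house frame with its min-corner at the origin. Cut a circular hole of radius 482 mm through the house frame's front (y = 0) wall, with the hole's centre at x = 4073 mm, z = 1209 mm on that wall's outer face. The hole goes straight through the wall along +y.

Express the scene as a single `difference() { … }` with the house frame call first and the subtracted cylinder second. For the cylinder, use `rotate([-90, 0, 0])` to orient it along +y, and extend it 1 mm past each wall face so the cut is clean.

difference() {
  house_frame();
  translate([4073, -1, 1209]) rotate([-90, 0, 0]) cylinder(h = 190, r = 482);
}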